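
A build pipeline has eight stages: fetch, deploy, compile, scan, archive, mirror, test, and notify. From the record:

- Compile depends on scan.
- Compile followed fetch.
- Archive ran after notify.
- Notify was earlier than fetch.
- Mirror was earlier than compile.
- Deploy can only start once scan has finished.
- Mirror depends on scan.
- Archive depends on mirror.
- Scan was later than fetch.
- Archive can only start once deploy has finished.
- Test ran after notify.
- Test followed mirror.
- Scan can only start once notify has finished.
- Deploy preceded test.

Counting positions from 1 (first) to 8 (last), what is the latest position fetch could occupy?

2

Fetch must come before archive, compile, deploy, mirror, scan, and test — 6 stages forced after it.
Everything else can be placed before fetch in some valid order, so fetch can sit as late as position 8 − 6 = 2.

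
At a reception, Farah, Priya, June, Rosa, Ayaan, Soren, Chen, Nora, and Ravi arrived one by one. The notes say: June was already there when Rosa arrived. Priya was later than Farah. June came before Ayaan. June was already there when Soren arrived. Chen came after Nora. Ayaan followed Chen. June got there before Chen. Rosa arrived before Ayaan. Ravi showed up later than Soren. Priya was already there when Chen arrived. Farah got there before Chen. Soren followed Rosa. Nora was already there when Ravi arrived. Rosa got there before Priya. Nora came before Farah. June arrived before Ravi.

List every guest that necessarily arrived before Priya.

Farah, June, Nora, Rosa

Directly stated before Priya: Farah and Rosa.
June reaches Priya via June → Rosa → Priya.
Nora reaches Priya via Nora → Farah → Priya.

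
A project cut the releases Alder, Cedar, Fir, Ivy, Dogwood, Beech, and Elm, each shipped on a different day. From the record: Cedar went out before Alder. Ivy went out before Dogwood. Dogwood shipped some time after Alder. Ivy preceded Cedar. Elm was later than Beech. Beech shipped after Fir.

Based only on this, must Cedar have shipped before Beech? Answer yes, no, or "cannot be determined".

No chain of stated constraints runs from Cedar to Beech, and none runs from Beech to Cedar either.
So the relative order of Cedar and Beech is not fixed by the given facts.

cannot be determined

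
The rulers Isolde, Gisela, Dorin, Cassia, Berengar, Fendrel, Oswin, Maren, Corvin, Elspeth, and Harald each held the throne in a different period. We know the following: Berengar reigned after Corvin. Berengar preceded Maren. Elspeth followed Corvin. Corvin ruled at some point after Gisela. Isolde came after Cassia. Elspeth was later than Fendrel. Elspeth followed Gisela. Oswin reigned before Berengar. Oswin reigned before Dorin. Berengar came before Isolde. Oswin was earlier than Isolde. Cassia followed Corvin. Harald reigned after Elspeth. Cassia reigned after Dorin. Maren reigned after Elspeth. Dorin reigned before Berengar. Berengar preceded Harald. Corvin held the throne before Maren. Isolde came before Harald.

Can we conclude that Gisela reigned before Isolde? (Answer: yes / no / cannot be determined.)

Chain the constraints: Gisela → Corvin → Cassia → Isolde. Each link is directly stated, so Gisela comes before Isolde.

yes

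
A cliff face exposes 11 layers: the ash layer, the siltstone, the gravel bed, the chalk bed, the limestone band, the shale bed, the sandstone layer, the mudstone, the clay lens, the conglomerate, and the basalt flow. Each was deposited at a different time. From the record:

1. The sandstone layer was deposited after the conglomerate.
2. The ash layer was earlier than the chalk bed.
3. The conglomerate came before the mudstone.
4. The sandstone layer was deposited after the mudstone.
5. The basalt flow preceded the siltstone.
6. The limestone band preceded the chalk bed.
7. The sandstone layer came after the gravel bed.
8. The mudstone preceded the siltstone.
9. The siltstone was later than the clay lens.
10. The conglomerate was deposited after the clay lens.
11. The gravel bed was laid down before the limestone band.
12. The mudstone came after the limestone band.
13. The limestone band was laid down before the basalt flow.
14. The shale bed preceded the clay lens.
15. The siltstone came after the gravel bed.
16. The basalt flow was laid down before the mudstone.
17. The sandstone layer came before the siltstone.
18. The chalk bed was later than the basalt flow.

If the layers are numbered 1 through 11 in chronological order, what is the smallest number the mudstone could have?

The basalt flow, the clay lens, the conglomerate, the gravel bed, the limestone band, and the shale bed must all come before the mudstone — 6 forced predecessors.
Nothing else is forced ahead of the mudstone, so its earliest slot is position 6 + 1 = 7.

7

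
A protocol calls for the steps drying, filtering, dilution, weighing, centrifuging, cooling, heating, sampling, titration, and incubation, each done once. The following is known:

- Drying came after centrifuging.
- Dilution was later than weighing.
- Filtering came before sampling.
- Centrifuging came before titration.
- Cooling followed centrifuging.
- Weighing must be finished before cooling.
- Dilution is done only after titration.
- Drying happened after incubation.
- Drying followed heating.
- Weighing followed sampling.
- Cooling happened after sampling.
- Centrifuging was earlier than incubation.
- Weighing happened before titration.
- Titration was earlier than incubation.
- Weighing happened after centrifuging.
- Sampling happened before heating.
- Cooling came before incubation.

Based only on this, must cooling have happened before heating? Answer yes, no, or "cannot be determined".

cannot be determined

No chain of stated constraints runs from cooling to heating, and none runs from heating to cooling either.
So the relative order of cooling and heating is not fixed by the given facts.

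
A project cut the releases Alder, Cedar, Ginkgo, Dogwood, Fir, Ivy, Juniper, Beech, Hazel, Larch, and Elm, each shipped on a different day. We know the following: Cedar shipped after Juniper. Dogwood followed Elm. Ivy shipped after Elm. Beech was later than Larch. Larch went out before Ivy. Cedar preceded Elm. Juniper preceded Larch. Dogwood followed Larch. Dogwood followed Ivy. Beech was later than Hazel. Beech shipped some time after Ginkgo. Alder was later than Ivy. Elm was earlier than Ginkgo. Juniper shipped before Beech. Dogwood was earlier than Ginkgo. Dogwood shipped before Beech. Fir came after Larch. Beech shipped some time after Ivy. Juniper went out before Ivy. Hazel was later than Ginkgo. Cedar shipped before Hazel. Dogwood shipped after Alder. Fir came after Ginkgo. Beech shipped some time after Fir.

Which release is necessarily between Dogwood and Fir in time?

Tracing the constraints gives Dogwood → Ginkgo → Fir, so Ginkgo sits after Dogwood and before Fir.
No other release is forced both after Dogwood and before Fir.

Ginkgo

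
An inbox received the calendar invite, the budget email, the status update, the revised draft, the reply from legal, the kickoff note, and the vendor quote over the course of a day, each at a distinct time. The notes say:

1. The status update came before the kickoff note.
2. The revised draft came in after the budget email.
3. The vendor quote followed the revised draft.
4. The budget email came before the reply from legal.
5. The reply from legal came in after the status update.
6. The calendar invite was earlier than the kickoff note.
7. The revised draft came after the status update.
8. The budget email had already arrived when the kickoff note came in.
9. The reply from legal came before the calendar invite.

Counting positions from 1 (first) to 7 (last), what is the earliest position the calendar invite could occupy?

The budget email, the reply from legal, and the status update must all come before the calendar invite — 3 forced predecessors.
Nothing else is forced ahead of the calendar invite, so its earliest slot is position 3 + 1 = 4.

4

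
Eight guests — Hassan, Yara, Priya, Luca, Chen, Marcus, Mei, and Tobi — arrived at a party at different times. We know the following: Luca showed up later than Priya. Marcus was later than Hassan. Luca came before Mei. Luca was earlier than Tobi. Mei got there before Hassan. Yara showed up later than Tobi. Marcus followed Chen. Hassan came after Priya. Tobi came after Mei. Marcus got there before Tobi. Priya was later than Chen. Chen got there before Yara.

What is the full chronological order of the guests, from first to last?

The constraints fix every adjacent pair, so only one ordering works:
Chen → Priya → Luca → Mei → Hassan → Marcus → Tobi → Yara.

Chen, Priya, Luca, Mei, Hassan, Marcus, Tobi, Yara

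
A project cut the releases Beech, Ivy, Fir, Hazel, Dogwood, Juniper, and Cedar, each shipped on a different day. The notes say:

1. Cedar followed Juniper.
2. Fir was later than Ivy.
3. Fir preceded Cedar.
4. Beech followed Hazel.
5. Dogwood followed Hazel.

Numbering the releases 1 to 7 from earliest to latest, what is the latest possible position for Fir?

Fir must come before Cedar — 1 release forced after it.
Everything else can be placed before Fir in some valid order, so Fir can sit as late as position 7 − 1 = 6.

6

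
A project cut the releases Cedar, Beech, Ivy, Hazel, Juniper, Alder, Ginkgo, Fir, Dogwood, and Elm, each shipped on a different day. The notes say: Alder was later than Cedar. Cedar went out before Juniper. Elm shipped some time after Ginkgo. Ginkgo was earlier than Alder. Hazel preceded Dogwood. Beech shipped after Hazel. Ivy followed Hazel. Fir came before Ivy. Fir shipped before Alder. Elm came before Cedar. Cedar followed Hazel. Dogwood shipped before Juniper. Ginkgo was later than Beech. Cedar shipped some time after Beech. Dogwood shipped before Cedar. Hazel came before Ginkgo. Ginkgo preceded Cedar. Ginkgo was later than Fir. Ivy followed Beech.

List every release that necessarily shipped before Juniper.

Directly stated before Juniper: Cedar and Dogwood.
Beech reaches Juniper via Beech → Cedar → Juniper.
Elm reaches Juniper via Elm → Cedar → Juniper.
Fir reaches Juniper via Fir → Ginkgo → Cedar → Juniper.
Likewise Ginkgo and Hazel each reach Juniper by chaining the stated constraints.
No chain forces Alder (or any of the others) ahead of Juniper.

Beech, Cedar, Dogwood, Elm, Fir, Ginkgo, Hazel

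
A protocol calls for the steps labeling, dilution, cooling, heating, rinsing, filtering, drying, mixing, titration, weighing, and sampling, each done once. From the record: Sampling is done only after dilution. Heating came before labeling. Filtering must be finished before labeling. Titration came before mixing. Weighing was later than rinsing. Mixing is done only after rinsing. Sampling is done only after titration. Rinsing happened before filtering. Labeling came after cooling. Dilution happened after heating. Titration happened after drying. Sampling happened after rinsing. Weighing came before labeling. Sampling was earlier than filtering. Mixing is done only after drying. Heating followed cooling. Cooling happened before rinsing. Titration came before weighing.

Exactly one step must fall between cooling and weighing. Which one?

rinsing

Tracing the constraints gives cooling → rinsing → weighing, so rinsing sits after cooling and before weighing.
No other step is forced both after cooling and before weighing.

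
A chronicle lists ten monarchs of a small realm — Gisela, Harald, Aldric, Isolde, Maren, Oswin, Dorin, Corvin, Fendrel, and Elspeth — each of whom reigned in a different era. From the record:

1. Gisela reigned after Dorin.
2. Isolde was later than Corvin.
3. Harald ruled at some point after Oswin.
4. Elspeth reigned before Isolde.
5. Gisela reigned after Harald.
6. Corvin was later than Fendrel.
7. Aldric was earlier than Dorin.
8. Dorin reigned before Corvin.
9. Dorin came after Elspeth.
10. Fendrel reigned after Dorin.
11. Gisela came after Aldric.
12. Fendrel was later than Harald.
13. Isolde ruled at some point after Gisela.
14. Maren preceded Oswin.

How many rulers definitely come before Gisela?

6

Directly stated before Gisela: Aldric, Dorin, and Harald.
Elspeth reaches Gisela via Elspeth → Dorin → Gisela.
Maren reaches Gisela via Maren → Oswin → Harald → Gisela.
Oswin reaches Gisela via Oswin → Harald → Gisela.
No chain forces Fendrel (or any of the others) ahead of Gisela.
That's Aldric, Dorin, Elspeth, Harald, Maren, and Oswin — 6 in all.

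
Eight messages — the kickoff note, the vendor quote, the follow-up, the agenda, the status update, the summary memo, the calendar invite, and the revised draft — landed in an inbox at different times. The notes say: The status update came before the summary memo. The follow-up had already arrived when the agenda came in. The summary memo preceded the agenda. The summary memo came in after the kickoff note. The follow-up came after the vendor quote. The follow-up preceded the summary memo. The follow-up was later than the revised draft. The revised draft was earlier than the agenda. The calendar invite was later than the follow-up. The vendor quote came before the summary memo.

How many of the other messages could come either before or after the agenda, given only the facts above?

Forced before the agenda: the follow-up, the kickoff note, the revised draft, the status update, the summary memo, and the vendor quote.
That leaves the calendar invite with no forced order relative to the agenda — 1.

1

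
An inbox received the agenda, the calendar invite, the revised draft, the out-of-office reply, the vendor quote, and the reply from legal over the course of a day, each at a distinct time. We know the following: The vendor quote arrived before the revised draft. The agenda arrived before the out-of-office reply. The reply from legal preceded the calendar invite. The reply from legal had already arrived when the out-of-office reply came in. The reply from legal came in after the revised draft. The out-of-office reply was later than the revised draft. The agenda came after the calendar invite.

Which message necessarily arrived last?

the out-of-office reply

Every other message has a chain of constraints placing it before the out-of-office reply, so the out-of-office reply is last.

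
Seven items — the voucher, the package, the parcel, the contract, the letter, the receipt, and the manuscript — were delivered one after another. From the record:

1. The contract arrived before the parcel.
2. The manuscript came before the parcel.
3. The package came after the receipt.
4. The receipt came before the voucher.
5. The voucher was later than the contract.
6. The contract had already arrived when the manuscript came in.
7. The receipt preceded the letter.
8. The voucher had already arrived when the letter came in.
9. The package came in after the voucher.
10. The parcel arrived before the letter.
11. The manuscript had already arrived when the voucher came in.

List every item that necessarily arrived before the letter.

the contract, the manuscript, the parcel, the receipt, the voucher

Directly stated before the letter: the parcel, the receipt, and the voucher.
The contract reaches the letter via the contract → the parcel → the letter.
The manuscript reaches the letter via the manuscript → the parcel → the letter.
No chain forces the package ahead of the letter.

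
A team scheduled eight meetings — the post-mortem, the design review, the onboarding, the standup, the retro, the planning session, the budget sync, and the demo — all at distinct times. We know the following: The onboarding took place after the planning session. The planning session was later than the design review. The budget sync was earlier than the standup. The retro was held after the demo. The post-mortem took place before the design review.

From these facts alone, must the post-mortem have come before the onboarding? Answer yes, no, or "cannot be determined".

Chain the constraints: the post-mortem → the design review → the planning session → the onboarding. Each link is directly stated, so the post-mortem comes before the onboarding.

yes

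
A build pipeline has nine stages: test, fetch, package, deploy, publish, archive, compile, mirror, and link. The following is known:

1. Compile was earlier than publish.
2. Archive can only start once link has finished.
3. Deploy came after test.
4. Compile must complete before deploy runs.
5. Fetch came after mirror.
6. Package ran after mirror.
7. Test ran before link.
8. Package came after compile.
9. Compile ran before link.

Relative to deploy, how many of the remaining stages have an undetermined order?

Forced before deploy: compile and test.
That leaves archive, fetch, link, mirror, package, and publish with no forced order relative to deploy — 6.

6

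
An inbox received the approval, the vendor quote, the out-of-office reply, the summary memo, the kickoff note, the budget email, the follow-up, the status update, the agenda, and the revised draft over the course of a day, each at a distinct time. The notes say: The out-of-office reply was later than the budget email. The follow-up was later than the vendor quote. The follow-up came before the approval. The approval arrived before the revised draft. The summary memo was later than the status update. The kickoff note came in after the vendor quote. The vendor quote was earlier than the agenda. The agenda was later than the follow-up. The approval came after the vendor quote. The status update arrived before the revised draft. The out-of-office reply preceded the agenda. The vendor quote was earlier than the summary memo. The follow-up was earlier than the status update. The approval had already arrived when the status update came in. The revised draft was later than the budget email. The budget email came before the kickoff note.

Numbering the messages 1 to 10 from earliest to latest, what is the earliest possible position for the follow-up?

2

The vendor quote must come before the follow-up — 1 forced predecessor.
Nothing else is forced ahead of the follow-up, so its earliest slot is position 1 + 1 = 2.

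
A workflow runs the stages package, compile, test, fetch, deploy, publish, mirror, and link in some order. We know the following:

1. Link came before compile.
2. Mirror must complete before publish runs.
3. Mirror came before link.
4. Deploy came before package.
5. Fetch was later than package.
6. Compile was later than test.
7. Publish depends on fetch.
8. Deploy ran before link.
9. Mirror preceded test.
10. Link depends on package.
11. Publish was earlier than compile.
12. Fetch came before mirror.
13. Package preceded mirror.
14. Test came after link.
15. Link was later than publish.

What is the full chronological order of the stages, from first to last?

The constraints fix every adjacent pair, so only one ordering works:
deploy → package → fetch → mirror → publish → link → test → compile.

deploy, package, fetch, mirror, publish, link, test, compile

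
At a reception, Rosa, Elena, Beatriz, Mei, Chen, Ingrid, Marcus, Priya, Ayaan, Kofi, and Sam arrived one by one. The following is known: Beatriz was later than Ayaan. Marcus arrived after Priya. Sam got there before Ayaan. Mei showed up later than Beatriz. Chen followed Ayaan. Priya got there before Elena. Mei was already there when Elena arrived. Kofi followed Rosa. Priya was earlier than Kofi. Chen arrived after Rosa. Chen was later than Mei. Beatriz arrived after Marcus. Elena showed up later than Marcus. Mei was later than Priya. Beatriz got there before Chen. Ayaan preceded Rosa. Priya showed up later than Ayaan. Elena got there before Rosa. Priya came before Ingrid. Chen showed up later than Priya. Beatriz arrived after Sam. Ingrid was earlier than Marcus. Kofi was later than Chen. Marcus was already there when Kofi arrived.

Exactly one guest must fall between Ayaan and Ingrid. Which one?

Priya

Tracing the constraints gives Ayaan → Priya → Ingrid, so Priya sits after Ayaan and before Ingrid.
No other guest is forced both after Ayaan and before Ingrid.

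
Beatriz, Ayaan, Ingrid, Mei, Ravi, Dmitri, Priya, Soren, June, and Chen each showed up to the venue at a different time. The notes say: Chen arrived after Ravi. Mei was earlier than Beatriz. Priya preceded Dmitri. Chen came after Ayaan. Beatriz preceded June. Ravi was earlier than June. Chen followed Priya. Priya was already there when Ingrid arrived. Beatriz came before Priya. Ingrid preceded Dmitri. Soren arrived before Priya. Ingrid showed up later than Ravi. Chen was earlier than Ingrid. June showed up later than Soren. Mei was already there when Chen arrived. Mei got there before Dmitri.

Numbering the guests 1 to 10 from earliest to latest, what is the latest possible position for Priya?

Priya must come before Chen, Dmitri, and Ingrid — 3 guests forced after them.
Everything else can be placed before Priya in some valid order, so Priya can sit as late as position 10 − 3 = 7.

7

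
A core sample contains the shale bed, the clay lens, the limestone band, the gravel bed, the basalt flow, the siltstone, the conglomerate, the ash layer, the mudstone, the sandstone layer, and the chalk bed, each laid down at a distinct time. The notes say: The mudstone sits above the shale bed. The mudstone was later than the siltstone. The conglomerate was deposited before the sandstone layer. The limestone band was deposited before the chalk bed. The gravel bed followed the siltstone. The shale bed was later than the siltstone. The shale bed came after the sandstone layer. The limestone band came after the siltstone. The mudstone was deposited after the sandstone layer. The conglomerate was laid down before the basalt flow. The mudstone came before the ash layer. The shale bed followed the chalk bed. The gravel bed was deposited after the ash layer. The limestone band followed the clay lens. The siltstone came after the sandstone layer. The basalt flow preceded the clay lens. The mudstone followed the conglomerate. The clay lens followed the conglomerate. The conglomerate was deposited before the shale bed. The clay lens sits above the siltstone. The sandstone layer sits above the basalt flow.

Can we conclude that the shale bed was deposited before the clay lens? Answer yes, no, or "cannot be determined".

no

Tracing the constraints gives the clay lens → the limestone band → the chalk bed → the shale bed, so the clay lens must come before the shale bed.
That means the shale bed cannot be before the clay lens.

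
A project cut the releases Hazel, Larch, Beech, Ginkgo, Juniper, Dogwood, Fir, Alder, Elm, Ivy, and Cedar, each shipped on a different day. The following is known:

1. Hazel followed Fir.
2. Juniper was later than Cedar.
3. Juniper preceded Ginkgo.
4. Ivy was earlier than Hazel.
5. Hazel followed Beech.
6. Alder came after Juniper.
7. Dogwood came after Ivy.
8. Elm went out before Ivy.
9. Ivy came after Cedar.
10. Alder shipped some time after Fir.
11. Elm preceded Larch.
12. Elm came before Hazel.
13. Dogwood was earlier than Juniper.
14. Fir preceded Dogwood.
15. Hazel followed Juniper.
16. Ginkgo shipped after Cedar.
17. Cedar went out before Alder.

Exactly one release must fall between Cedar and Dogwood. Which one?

Tracing the constraints gives Cedar → Ivy → Dogwood, so Ivy sits after Cedar and before Dogwood.
No other release is forced both after Cedar and before Dogwood.

Ivy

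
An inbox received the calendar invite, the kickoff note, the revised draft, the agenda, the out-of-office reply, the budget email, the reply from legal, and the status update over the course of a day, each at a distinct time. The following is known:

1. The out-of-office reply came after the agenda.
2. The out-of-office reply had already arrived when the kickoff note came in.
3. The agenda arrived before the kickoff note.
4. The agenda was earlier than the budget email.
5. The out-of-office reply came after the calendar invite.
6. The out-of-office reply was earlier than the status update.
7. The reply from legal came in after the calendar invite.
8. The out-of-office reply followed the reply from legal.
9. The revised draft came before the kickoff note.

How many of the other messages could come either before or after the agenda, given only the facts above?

Forced after the agenda: the budget email, the kickoff note, the out-of-office reply, and the status update.
That leaves the calendar invite, the reply from legal, and the revised draft with no forced order relative to the agenda — 3.

3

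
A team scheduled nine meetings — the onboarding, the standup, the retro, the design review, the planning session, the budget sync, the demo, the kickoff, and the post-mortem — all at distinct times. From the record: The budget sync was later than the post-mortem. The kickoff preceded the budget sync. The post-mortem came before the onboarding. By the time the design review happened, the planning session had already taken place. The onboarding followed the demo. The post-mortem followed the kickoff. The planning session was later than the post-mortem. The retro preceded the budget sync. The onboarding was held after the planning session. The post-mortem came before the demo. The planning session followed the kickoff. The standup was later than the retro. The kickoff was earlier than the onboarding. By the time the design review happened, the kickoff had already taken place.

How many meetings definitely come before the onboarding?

4

Directly stated before the onboarding: the demo, the kickoff, the planning session, and the post-mortem.
That's the demo, the kickoff, the planning session, and the post-mortem — 4 in all.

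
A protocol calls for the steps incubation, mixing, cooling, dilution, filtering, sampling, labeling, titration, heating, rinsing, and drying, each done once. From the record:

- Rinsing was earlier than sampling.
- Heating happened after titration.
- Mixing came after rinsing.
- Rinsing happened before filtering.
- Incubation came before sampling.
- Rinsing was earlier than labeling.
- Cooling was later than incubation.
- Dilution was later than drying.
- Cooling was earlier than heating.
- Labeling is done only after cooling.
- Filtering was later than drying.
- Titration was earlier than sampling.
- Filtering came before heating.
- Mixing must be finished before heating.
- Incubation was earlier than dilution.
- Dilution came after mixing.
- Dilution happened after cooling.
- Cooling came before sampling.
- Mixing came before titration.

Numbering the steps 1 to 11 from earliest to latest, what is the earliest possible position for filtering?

Drying and rinsing must both come before filtering — 2 forced predecessors.
Nothing else is forced ahead of filtering, so its earliest slot is position 2 + 1 = 3.

3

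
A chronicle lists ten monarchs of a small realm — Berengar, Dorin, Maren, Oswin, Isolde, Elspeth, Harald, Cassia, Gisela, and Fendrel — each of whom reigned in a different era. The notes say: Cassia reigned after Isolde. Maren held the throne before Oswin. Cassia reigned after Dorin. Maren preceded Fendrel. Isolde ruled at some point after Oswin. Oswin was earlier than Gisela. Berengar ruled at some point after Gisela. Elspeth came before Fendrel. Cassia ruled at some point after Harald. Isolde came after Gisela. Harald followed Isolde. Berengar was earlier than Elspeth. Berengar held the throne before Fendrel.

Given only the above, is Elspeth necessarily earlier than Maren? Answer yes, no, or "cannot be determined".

Tracing the constraints gives Maren → Oswin → Gisela → Berengar → Elspeth, so Maren must come before Elspeth.
That means Elspeth cannot be before Maren.

no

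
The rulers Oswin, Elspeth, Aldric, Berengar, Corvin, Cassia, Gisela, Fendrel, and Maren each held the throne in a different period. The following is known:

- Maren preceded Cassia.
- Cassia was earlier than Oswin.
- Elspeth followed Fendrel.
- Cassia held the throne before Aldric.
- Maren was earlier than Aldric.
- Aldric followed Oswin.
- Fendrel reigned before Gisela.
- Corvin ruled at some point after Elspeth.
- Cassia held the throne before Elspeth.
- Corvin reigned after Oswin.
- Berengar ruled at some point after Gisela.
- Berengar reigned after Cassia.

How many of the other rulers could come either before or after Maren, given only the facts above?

2

Forced after Maren: Aldric, Berengar, Cassia, Corvin, Elspeth, and Oswin.
That leaves Fendrel and Gisela with no forced order relative to Maren — 2.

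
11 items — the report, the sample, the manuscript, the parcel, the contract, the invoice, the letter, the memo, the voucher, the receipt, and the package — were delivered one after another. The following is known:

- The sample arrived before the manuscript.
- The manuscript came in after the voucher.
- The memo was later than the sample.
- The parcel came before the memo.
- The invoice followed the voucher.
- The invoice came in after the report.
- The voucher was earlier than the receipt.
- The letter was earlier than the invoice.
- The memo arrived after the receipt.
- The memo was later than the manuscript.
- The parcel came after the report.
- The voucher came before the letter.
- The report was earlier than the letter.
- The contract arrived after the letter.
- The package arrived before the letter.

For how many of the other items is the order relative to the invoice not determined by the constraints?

6

Forced before the invoice: the letter, the package, the report, and the voucher.
That leaves the contract, the manuscript, the memo, the parcel, the receipt, and the sample with no forced order relative to the invoice — 6.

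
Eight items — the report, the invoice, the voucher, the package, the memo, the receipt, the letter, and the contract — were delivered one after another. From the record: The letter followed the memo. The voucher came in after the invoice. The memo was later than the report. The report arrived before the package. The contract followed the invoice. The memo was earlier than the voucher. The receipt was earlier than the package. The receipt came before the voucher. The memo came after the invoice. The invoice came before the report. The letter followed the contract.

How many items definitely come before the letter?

Directly stated before the letter: the contract and the memo.
The invoice reaches the letter via the invoice → the contract → the letter.
The report reaches the letter via the report → the memo → the letter.
No chain forces the package (or any of the others) ahead of the letter.
That's the contract, the invoice, the memo, and the report — 4 in all.

4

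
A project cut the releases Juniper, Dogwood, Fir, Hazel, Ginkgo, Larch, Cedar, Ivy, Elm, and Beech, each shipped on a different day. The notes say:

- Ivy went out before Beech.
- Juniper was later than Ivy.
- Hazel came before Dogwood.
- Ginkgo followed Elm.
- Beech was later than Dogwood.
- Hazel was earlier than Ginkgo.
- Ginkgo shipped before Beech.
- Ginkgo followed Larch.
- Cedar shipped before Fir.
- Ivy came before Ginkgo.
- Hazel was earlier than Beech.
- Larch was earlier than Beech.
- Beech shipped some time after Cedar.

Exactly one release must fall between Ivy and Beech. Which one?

Tracing the constraints gives Ivy → Ginkgo → Beech, so Ginkgo sits after Ivy and before Beech.
No other release is forced both after Ivy and before Beech.

Ginkgo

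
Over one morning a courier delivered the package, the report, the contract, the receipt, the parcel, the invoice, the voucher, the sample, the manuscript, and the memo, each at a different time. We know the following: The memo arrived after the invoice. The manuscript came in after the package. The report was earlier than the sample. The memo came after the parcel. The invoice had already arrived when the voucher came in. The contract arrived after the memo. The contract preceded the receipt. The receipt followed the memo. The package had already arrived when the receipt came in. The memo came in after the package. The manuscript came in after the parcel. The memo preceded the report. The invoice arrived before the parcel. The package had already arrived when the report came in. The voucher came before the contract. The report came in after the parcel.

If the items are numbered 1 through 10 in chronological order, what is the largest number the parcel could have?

The parcel must come before the contract, the manuscript, the memo, the receipt, the report, and the sample — 6 items forced after it.
Everything else can be placed before the parcel in some valid order, so the parcel can sit as late as position 10 − 6 = 4.

4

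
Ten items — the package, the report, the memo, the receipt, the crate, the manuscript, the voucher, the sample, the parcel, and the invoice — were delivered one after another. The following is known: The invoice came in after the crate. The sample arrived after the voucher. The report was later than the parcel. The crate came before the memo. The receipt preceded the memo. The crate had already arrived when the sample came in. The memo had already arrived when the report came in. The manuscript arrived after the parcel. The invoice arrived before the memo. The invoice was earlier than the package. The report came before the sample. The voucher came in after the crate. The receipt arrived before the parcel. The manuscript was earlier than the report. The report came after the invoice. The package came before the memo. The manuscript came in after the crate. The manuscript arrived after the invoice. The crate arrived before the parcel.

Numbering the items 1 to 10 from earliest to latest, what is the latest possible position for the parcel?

The parcel must come before the manuscript, the report, and the sample — 3 items forced after it.
Everything else can be placed before the parcel in some valid order, so the parcel can sit as late as position 10 − 3 = 7.

7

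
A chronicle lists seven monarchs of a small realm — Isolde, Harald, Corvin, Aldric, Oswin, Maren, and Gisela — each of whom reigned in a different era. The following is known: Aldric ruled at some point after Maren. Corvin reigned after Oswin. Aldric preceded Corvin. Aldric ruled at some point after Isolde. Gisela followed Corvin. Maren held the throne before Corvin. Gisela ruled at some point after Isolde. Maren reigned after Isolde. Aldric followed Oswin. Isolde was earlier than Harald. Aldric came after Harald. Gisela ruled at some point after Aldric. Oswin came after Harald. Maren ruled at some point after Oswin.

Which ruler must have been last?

Gisela

Every other ruler has a chain of constraints placing them before Gisela, so Gisela is last.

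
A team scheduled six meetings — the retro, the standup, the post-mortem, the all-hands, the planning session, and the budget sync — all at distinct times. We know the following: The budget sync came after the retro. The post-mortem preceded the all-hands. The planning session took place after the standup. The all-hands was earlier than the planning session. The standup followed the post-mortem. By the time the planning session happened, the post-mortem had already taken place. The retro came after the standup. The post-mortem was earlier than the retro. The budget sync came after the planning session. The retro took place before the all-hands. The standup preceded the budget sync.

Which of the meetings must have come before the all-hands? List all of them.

the post-mortem, the retro, the standup

Directly stated before the all-hands: the post-mortem and the retro.
The standup reaches the all-hands via the standup → the retro → the all-hands.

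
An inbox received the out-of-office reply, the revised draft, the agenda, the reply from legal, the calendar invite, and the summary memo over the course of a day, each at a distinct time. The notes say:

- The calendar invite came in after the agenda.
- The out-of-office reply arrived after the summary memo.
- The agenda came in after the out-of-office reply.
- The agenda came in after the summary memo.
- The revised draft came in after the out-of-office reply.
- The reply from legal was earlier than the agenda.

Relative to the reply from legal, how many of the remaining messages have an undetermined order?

Forced after the reply from legal: the agenda and the calendar invite.
That leaves the out-of-office reply, the revised draft, and the summary memo with no forced order relative to the reply from legal — 3.

3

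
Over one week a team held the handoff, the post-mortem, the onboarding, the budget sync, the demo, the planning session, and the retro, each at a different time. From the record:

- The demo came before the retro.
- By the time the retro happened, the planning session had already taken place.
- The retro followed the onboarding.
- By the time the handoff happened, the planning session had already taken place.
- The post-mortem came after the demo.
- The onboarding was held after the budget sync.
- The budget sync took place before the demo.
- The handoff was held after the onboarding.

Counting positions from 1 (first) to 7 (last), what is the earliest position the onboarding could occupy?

2

The budget sync must come before the onboarding — 1 forced predecessor.
Nothing else is forced ahead of the onboarding, so its earliest slot is position 1 + 1 = 2.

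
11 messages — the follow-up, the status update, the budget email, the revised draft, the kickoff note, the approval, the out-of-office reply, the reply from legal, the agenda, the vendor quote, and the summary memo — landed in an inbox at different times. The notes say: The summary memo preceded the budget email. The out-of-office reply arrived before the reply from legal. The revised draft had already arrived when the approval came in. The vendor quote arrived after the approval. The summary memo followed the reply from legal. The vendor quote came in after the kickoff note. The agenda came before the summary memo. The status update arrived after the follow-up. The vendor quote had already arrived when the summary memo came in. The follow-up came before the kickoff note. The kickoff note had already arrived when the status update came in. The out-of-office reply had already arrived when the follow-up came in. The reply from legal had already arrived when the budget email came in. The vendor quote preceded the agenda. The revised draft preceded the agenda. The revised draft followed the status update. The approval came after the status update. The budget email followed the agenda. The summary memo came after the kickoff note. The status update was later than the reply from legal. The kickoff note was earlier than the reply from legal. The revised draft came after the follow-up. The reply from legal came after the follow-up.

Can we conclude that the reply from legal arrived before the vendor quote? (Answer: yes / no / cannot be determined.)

Chain the constraints: the reply from legal → the status update → the approval → the vendor quote. Each link is directly stated, so the reply from legal comes before the vendor quote.

yes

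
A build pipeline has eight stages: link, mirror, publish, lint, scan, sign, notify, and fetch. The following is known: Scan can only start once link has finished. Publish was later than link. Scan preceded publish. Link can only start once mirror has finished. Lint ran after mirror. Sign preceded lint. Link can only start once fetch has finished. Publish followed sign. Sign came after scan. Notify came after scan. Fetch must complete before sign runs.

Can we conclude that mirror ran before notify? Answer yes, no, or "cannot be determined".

Chain the constraints: mirror → link → scan → notify. Each link is directly stated, so mirror comes before notify.

yes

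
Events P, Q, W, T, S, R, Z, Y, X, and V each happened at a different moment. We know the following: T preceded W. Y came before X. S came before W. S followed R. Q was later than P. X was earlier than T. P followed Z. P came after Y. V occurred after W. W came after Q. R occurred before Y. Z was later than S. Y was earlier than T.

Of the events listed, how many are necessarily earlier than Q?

5

Directly stated before Q: P.
R reaches Q via R → Y → P → Q.
S reaches Q via S → Z → P → Q.
Y reaches Q via Y → P → Q.
Likewise Z reaches Q by chaining the stated constraints.
That's P, R, S, Y, and Z — 5 in all.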